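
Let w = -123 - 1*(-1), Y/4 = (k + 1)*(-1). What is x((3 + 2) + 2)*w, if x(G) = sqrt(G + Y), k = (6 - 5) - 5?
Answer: -122*sqrt(19) ≈ -531.79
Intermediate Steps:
k = -4 (k = 1 - 5 = -4)
Y = 12 (Y = 4*((-4 + 1)*(-1)) = 4*(-3*(-1)) = 4*3 = 12)
x(G) = sqrt(12 + G) (x(G) = sqrt(G + 12) = sqrt(12 + G))
w = -122 (w = -123 + 1 = -122)
x((3 + 2) + 2)*w = sqrt(12 + ((3 + 2) + 2))*(-122) = sqrt(12 + (5 + 2))*(-122) = sqrt(12 + 7)*(-122) = sqrt(19)*(-122) = -122*sqrt(19)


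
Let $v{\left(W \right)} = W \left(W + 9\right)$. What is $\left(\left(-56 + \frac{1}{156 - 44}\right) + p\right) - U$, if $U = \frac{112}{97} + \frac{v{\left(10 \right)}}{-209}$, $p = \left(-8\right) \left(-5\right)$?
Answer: $- \frac{1940341}{119504} \approx -16.237$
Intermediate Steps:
$p = 40$
$v{\left(W \right)} = W \left(9 + W\right)$
$U = \frac{262}{1067}$ ($U = \frac{112}{97} + \frac{10 \left(9 + 10\right)}{-209} = 112 \cdot \frac{1}{97} + 10 \cdot 19 \left(- \frac{1}{209}\right) = \frac{112}{97} + 190 \left(- \frac{1}{209}\right) = \frac{112}{97} - \frac{10}{11} = \frac{262}{1067} \approx 0.24555$)
$\left(\left(-56 + \frac{1}{156 - 44}\right) + p\right) - U = \left(\left(-56 + \frac{1}{156 - 44}\right) + 40\right) - \frac{262}{1067} = \left(\left(-56 + \frac{1}{112}\right) + 40\right) - \frac{262}{1067} = \left(- \frac{6271}{112} + 40\right) - \frac{262}{1067} = - \frac{1791}{112} - \frac{262}{1067} = - \frac{1940341}{119504}$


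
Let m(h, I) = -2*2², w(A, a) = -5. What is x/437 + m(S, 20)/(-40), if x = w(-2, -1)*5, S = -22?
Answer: 312/2185 ≈ 0.14279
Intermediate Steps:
m(h, I) = -8 (m(h, I) = -2*4 = -8)
x = -25 (x = -5*5 = -25)
x/437 + m(S, 20)/(-40) = -25/437 - 8/(-40) = -25*1/437 - 8*(-1/40) = -25/437 + ⅕ = 312/2185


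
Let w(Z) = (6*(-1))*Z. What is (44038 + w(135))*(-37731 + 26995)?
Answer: -464095808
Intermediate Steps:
w(Z) = -6*Z
(44038 + w(135))*(-37731 + 26995) = (44038 - 6*135)*(-37731 + 26995) = (44038 - 810)*(-10736) = 43228*(-10736) = -464095808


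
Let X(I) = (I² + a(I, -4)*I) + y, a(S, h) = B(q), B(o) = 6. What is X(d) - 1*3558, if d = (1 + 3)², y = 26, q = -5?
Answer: -3180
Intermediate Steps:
a(S, h) = 6
d = 16 (d = 4² = 16)
X(I) = 26 + I² + 6*I (X(I) = (I² + 6*I) + 26 = 26 + I² + 6*I)
X(d) - 1*3558 = (26 + 16² + 6*16) - 1*3558 = (26 + 256 + 96) - 3558 = 378 - 3558 = -3180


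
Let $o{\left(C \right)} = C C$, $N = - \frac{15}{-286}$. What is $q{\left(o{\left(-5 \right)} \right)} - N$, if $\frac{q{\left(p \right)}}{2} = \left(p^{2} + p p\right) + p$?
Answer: $\frac{729285}{286} \approx 2549.9$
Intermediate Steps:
$N = \frac{15}{286}$ ($N = \left(-15\right) \left(- \frac{1}{286}\right) = \frac{15}{286} \approx 0.052448$)
$o{\left(C \right)} = C^{2}$
$q{\left(p \right)} = 2 p + 4 p^{2}$ ($q{\left(p \right)} = 2 \left(\left(p^{2} + p p\right) + p\right) = 2 \left(\left(p^{2} + p^{2}\right) + p\right) = 2 \left(2 p^{2} + p\right) = 2 \left(p + 2 p^{2}\right) = 2 p + 4 p^{2}$)
$q{\left(o{\left(-5 \right)} \right)} - N = 2 \left(-5\right)^{2} \left(1 + 2 \left(-5\right)^{2}\right) - \frac{15}{286} = 2 \cdot 25 \left(1 + 2 \cdot 25\right) - \frac{15}{286} = 2 \cdot 25 \left(1 + 50\right) - \frac{15}{286} = 2 \cdot 25 \cdot 51 - \frac{15}{286} = 2550 - \frac{15}{286} = \frac{729285}{286}$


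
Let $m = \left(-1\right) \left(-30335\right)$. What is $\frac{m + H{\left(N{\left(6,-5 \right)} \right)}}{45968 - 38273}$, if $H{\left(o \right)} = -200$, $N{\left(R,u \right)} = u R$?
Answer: $\frac{2009}{513} \approx 3.9162$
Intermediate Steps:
$N{\left(R,u \right)} = R u$
$m = 30335$
$\frac{m + H{\left(N{\left(6,-5 \right)} \right)}}{45968 - 38273} = \frac{30335 - 200}{45968 - 38273} = \frac{30135}{7695} = 30135 \cdot \frac{1}{7695} = \frac{2009}{513}$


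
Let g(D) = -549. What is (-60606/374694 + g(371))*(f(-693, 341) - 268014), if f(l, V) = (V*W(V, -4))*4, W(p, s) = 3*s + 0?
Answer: 9752767505964/62449 ≈ 1.5617e+8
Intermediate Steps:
W(p, s) = 3*s
f(l, V) = -48*V (f(l, V) = (V*(3*(-4)))*4 = (V*(-12))*4 = -12*V*4 = -48*V)
(-60606/374694 + g(371))*(f(-693, 341) - 268014) = (-60606/374694 - 549)*(-48*341 - 268014) = (-60606*1/374694 - 549)*(-16368 - 268014) = (-10101/62449 - 549)*(-284382) = -34294602/62449*(-284382) = 9752767505964/62449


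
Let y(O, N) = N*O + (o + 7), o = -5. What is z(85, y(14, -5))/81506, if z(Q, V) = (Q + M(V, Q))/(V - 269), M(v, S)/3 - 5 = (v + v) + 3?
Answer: 299/27467522 ≈ 1.0886e-5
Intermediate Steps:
M(v, S) = 24 + 6*v (M(v, S) = 15 + 3*((v + v) + 3) = 15 + 3*(2*v + 3) = 15 + 3*(3 + 2*v) = 15 + (9 + 6*v) = 24 + 6*v)
y(O, N) = 2 + N*O (y(O, N) = N*O + (-5 + 7) = N*O + 2 = 2 + N*O)
z(Q, V) = (24 + Q + 6*V)/(-269 + V) (z(Q, V) = (Q + (24 + 6*V))/(V - 269) = (24 + Q + 6*V)/(-269 + V))
z(85, y(14, -5))/81506 = ((24 + 85 + 6*(2 - 5*14))/(-269 + (2 - 5*14)))/81506 = ((24 + 85 + 6*(2 - 70))/(-269 + (2 - 70)))*(1/81506) = ((24 + 85 + 6*(-68))/(-269 - 68))*(1/81506) = ((24 + 85 - 408)/(-337))*(1/81506) = -1/337*(-299)*(1/81506) = (299/337)*(1/81506) = 299/27467522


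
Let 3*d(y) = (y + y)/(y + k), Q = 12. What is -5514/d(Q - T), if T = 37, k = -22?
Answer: -388737/25 ≈ -15549.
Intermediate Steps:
d(y) = 2*y/(3*(-22 + y)) (d(y) = ((y + y)/(y - 22))/3 = ((2*y)/(-22 + y))/3 = (2*y/(-22 + y))/3 = 2*y/(3*(-22 + y)))
-5514/d(Q - T) = -5514*3*(-22 + (12 - 1*37))/(2*(12 - 1*37)) = -5514*3*(-22 + (12 - 37))/(2*(12 - 37)) = -5514/((⅔)*(-25)/(-22 - 25)) = -5514/((⅔)*(-25)/(-47)) = -5514/((⅔)*(-25)*(-1/47)) = -5514/50/141 = -5514*141/50 = -388737/25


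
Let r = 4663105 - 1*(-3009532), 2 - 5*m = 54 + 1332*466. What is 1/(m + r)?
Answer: 5/37742421 ≈ 1.3248e-7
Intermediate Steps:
m = -620764/5 (m = 2/5 - (54 + 1332*466)/5 = 2/5 - (54 + 620712)/5 = 2/5 - 1/5*620766 = 2/5 - 620766/5 = -620764/5 ≈ -1.2415e+5)
r = 7672637 (r = 4663105 + 3009532 = 7672637)
1/(m + r) = 1/(-620764/5 + 7672637) = 1/(37742421/5) = 5/37742421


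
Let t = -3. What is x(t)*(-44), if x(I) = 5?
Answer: -220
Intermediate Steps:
x(t)*(-44) = 5*(-44) = -220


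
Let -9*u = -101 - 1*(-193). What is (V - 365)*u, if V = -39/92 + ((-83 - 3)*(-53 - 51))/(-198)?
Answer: 3739705/891 ≈ 4197.2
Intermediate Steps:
u = -92/9 (u = -(-101 - 1*(-193))/9 = -(-101 + 193)/9 = -⅑*92 = -92/9 ≈ -10.222)
V = -415285/9108 (V = -39*1/92 - 86*(-104)*(-1/198) = -39/92 + 8944*(-1/198) = -39/92 - 4472/99 = -415285/9108 ≈ -45.596)
(V - 365)*u = (-415285/9108 - 365)*(-92/9) = -3739705/9108*(-92/9) = 3739705/891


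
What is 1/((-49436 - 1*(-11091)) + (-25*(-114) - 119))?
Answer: -1/35614 ≈ -2.8079e-5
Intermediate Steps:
1/((-49436 - 1*(-11091)) + (-25*(-114) - 119)) = 1/((-49436 + 11091) + (2850 - 119)) = 1/(-38345 + 2731) = 1/(-35614) = -1/35614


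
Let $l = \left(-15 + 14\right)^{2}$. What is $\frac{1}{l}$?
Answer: $1$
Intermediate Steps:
$l = 1$ ($l = \left(-1\right)^{2} = 1$)
$\frac{1}{l} = 1^{-1} = 1$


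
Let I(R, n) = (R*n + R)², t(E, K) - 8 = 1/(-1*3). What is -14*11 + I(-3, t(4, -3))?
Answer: 522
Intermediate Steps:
t(E, K) = 23/3 (t(E, K) = 8 + 1/(-1*3) = 8 + 1/(-3) = 8 - ⅓ = 23/3)
I(R, n) = (R + R*n)²
-14*11 + I(-3, t(4, -3)) = -14*11 + (-3)²*(1 + 23/3)² = -154 + 9*(26/3)² = -154 + 9*(676/9) = -154 + 676 = 522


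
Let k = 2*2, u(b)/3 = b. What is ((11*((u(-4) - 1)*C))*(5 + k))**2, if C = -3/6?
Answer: 1656369/4 ≈ 4.1409e+5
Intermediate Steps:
u(b) = 3*b
C = -1/2 (C = -3*1/6 = -1/2 ≈ -0.50000)
k = 4
((11*((u(-4) - 1)*C))*(5 + k))**2 = ((11*((3*(-4) - 1)*(-1/2)))*(5 + 4))**2 = ((11*((-12 - 1)*(-1/2)))*9)**2 = ((11*(-13*(-1/2)))*9)**2 = ((11*(13/2))*9)**2 = ((143/2)*9)**2 = (1287/2)**2 = 1656369/4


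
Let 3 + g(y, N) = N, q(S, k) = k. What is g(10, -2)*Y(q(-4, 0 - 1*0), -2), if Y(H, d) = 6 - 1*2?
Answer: -20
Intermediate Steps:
g(y, N) = -3 + N
Y(H, d) = 4 (Y(H, d) = 6 - 2 = 4)
g(10, -2)*Y(q(-4, 0 - 1*0), -2) = (-3 - 2)*4 = -5*4 = -20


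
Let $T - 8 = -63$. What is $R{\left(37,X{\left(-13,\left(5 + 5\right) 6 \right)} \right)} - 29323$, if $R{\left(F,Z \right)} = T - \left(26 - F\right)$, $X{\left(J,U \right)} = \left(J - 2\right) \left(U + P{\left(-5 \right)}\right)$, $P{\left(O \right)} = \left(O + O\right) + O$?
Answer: $-29367$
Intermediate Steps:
$P{\left(O \right)} = 3 O$ ($P{\left(O \right)} = 2 O + O = 3 O$)
$X{\left(J,U \right)} = \left(-15 + U\right) \left(-2 + J\right)$ ($X{\left(J,U \right)} = \left(J - 2\right) \left(U + 3 \left(-5\right)\right) = \left(-2 + J\right) \left(U - 15\right) = \left(-2 + J\right) \left(-15 + U\right) = \left(-15 + U\right) \left(-2 + J\right)$)
$T = -55$ ($T = 8 - 63 = -55$)
$R{\left(F,Z \right)} = -81 + F$ ($R{\left(F,Z \right)} = -55 - \left(26 - F\right) = -55 + \left(-26 + F\right) = -81 + F$)
$R{\left(37,X{\left(-13,\left(5 + 5\right) 6 \right)} \right)} - 29323 = \left(-81 + 37\right) - 29323 = -44 - 29323 = -29367$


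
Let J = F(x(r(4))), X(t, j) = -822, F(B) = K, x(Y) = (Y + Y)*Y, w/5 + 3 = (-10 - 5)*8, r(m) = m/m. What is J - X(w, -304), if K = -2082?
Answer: -1260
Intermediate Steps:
r(m) = 1
w = -615 (w = -15 + 5*((-10 - 5)*8) = -15 + 5*(-15*8) = -15 + 5*(-120) = -15 - 600 = -615)
x(Y) = 2*Y² (x(Y) = (2*Y)*Y = 2*Y²)
F(B) = -2082
J = -2082
J - X(w, -304) = -2082 - 1*(-822) = -2082 + 822 = -1260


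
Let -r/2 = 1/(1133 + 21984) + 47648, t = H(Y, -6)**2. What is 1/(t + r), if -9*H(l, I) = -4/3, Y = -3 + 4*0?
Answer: -16852293/1605955745314 ≈ -1.0494e-5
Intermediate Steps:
Y = -3 (Y = -3 + 0 = -3)
H(l, I) = 4/27 (H(l, I) = -(-4)/(9*3) = -1/9*(-4/3) = 4/27)
t = 16/729 (t = (4/27)**2 = 16/729 ≈ 0.021948)
r = -2202957634/23117 (r = -2*(1/(1133 + 21984) + 47648) = -2*(1/23117 + 47648) = -2*1101478817/23117 = -2202957634/23117 ≈ -95296.)
1/(t + r) = 1/(16/729 - 2202957634/23117) = 1/(-1605955745314/16852293) = -16852293/1605955745314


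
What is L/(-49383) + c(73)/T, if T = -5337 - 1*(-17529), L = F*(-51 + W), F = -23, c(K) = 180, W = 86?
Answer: 1558625/50173128 ≈ 0.031065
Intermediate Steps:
L = -805 (L = -23*(-51 + 86) = -23*35 = -805)
T = 12192 (T = -5337 + 17529 = 12192)
L/(-49383) + c(73)/T = -805/(-49383) + 180/12192 = -805*(-1/49383) + 180*(1/12192) = 805/49383 + 15/1016 = 1558625/50173128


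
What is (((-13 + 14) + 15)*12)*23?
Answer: 4416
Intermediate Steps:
(((-13 + 14) + 15)*12)*23 = ((1 + 15)*12)*23 = (16*12)*23 = 192*23 = 4416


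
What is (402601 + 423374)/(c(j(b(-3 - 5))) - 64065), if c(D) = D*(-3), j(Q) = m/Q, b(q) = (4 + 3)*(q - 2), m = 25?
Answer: -256970/19931 ≈ -12.893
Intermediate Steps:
b(q) = -14 + 7*q (b(q) = 7*(-2 + q) = -14 + 7*q)
j(Q) = 25/Q
c(D) = -3*D
(402601 + 423374)/(c(j(b(-3 - 5))) - 64065) = (402601 + 423374)/(-75/(-14 + 7*(-3 - 5)) - 64065) = 825975/(-75/(-14 + 7*(-8)) - 64065) = 825975/(-75/(-14 - 56) - 64065) = 825975/(-75/(-70) - 64065) = 825975/(-75*(-1)/70 - 64065) = 825975/(-3*(-5/14) - 64065) = 825975/(15/14 - 64065) = 825975/(-896895/14) = 825975*(-14/896895) = -256970/19931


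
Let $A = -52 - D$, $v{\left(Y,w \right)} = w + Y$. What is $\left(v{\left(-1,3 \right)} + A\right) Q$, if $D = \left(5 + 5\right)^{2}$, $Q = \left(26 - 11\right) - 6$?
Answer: $-1350$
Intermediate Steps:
$v{\left(Y,w \right)} = Y + w$
$Q = 9$ ($Q = 15 - 6 = 9$)
$D = 100$ ($D = 10^{2} = 100$)
$A = -152$ ($A = -52 - 100 = -152$)
$\left(v{\left(-1,3 \right)} + A\right) Q = \left(\left(-1 + 3\right) - 152\right) 9 = \left(2 - 152\right) 9 = \left(-150\right) 9 = -1350$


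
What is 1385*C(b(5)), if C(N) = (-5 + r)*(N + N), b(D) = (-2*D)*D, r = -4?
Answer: 1246500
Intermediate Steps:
b(D) = -2*D²
C(N) = -18*N (C(N) = (-5 - 4)*(N + N) = -18*N)
1385*C(b(5)) = 1385*(-(-36)*5²) = 1385*(-(-36)*25) = 1385*(-18*(-50)) = 1385*900 = 1246500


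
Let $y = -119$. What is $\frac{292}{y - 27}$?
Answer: $-2$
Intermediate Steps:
$\frac{292}{y - 27} = \frac{292}{-119 - 27} = \frac{292}{-146} = 292 \left(- \frac{1}{146}\right) = -2$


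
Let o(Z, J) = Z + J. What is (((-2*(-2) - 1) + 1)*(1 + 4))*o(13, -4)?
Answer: 180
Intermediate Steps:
o(Z, J) = J + Z
(((-2*(-2) - 1) + 1)*(1 + 4))*o(13, -4) = (((-2*(-2) - 1) + 1)*(1 + 4))*(-4 + 13) = (((4 - 1) + 1)*5)*9 = ((3 + 1)*5)*9 = (4*5)*9 = 20*9 = 180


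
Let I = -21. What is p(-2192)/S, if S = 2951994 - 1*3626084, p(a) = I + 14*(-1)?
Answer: 7/134818 ≈ 5.1922e-5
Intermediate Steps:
p(a) = -35 (p(a) = -21 + 14*(-1) = -21 - 14 = -35)
S = -674090 (S = 2951994 - 3626084 = -674090)
p(-2192)/S = -35/(-674090) = -35*(-1/674090) = 7/134818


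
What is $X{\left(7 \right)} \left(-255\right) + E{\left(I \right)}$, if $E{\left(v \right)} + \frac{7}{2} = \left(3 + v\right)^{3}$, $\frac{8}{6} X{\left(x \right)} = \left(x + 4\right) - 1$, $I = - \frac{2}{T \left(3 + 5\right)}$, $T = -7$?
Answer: $- \frac{41445907}{21952} \approx -1888.0$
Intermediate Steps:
$I = \frac{1}{28}$ ($I = - \frac{2}{\left(-7\right) \left(3 + 5\right)} = - \frac{2}{\left(-7\right) 8} = - \frac{2}{-56} = \left(-2\right) \left(- \frac{1}{56}\right) = \frac{1}{28} \approx 0.035714$)
$X{\left(x \right)} = \frac{9}{4} + \frac{3 x}{4}$ ($X{\left(x \right)} = \frac{3 \left(\left(x + 4\right) - 1\right)}{4} = \frac{3 \left(\left(4 + x\right) - 1\right)}{4} = \frac{3 \left(3 + x\right)}{4} = \frac{9}{4} + \frac{3 x}{4}$)
$E{\left(v \right)} = - \frac{7}{2} + \left(3 + v\right)^{3}$
$X{\left(7 \right)} \left(-255\right) + E{\left(I \right)} = \left(\frac{9}{4} + \frac{3}{4} \cdot 7\right) \left(-255\right) - \left(\frac{7}{2} - \left(3 + \frac{1}{28}\right)^{3}\right) = \left(\frac{9}{4} + \frac{21}{4}\right) \left(-255\right) - \left(\frac{7}{2} - \left(\frac{85}{28}\right)^{3}\right) = \frac{15}{2} \left(-255\right) + \left(- \frac{7}{2} + \frac{614125}{21952}\right) = - \frac{3825}{2} + \frac{537293}{21952} = - \frac{41445907}{21952}$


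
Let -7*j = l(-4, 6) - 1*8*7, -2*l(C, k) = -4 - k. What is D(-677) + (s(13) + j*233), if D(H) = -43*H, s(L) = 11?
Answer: 215737/7 ≈ 30820.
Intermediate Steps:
l(C, k) = 2 + k/2 (l(C, k) = -(-4 - k)/2 = 2 + k/2)
j = 51/7 (j = -((2 + (½)*6) - 1*8*7)/7 = -((2 + 3) - 8*7)/7 = -(5 - 56)/7 = -⅐*(-51) = 51/7 ≈ 7.2857)
D(-677) + (s(13) + j*233) = -43*(-677) + (11 + (51/7)*233) = 29111 + (11 + 11883/7) = 29111 + 11960/7 = 215737/7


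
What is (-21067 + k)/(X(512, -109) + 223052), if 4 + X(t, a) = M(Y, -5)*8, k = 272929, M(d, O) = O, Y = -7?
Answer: 41977/37168 ≈ 1.1294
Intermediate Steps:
X(t, a) = -44 (X(t, a) = -4 - 5*8 = -4 - 40 = -44)
(-21067 + k)/(X(512, -109) + 223052) = (-21067 + 272929)/(-44 + 223052) = 251862/223008 = 251862*(1/223008) = 41977/37168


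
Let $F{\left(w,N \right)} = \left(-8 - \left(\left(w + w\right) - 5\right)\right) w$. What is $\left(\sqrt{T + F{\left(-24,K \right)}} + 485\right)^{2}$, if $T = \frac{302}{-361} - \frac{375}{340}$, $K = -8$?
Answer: $\frac{\left(313310 + i \sqrt{451510667}\right)^{2}}{417316} \approx 2.3414 \cdot 10^{5} + 31906.0 i$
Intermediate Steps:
$T = - \frac{47611}{24548}$ ($T = 302 \left(- \frac{1}{361}\right) - \frac{75}{68} = - \frac{302}{361} - \frac{75}{68} = - \frac{47611}{24548} \approx -1.9395$)
$F{\left(w,N \right)} = w \left(-3 - 2 w\right)$ ($F{\left(w,N \right)} = \left(-8 - \left(2 w - 5\right)\right) w = \left(-8 - \left(-5 + 2 w\right)\right) w = \left(-3 - 2 w\right) w = w \left(-3 - 2 w\right)$)
$\left(\sqrt{T + F{\left(-24,K \right)}} + 485\right)^{2} = \left(\sqrt{- \frac{47611}{24548} - - 24 \left(3 + 2 \left(-24\right)\right)} + 485\right)^{2} = \left(\sqrt{- \frac{47611}{24548} - - 24 \left(3 - 48\right)} + 485\right)^{2} = \left(\sqrt{- \frac{47611}{24548} - \left(-24\right) \left(-45\right)} + 485\right)^{2} = \left(\sqrt{- \frac{47611}{24548} - 1080} + 485\right)^{2} = \left(\sqrt{- \frac{26559451}{24548}} + 485\right)^{2} = \left(\frac{i \sqrt{451510667}}{646} + 485\right)^{2} = \left(485 + \frac{i \sqrt{451510667}}{646}\right)^{2}$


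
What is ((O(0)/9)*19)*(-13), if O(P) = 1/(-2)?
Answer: 247/18 ≈ 13.722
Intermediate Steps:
O(P) = -1/2
((O(0)/9)*19)*(-13) = (-1/2/9*19)*(-13) = (-1/2*1/9*19)*(-13) = -1/18*19*(-13) = -19/18*(-13) = 247/18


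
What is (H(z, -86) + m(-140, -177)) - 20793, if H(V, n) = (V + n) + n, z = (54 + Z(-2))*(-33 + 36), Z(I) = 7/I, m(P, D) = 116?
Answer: -41395/2 ≈ -20698.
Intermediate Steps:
z = 303/2 (z = (54 + 7/(-2))*(-33 + 36) = (54 + 7*(-½))*3 = (54 - 7/2)*3 = (101/2)*3 = 303/2 ≈ 151.50)
H(V, n) = V + 2*n
(H(z, -86) + m(-140, -177)) - 20793 = ((303/2 + 2*(-86)) + 116) - 20793 = ((303/2 - 172) + 116) - 20793 = (-41/2 + 116) - 20793 = 191/2 - 20793 = -41395/2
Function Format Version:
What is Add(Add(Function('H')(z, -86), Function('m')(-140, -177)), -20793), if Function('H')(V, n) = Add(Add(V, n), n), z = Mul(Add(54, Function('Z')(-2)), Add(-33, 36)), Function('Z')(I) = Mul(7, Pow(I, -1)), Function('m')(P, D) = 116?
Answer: Rational(-41395, 2) ≈ -20698.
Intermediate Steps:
z = Rational(303, 2) (z = Mul(Add(54, Mul(7, Pow(-2, -1))), Add(-33, 36)) = Mul(Add(54, Mul(7, Rational(-1, 2))), 3) = Mul(Add(54, Rational(-7, 2)), 3) = Mul(Rational(101, 2), 3) = Rational(303, 2) ≈ 151.50)
Function('H')(V, n) = Add(V, Mul(2, n))
Add(Add(Function('H')(z, -86), Function('m')(-140, -177)), -20793) = Add(Add(Add(Rational(303, 2), Mul(2, -86)), 116), -20793) = Add(Add(Add(Rational(303, 2), -172), 116), -20793) = Add(Add(Rational(-41, 2), 116), -20793) = Add(Rational(191, 2), -20793) = Rational(-41395, 2)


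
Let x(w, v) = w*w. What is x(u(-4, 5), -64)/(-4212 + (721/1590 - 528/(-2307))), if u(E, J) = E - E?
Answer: 0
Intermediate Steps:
u(E, J) = 0
x(w, v) = w²
x(u(-4, 5), -64)/(-4212 + (721/1590 - 528/(-2307))) = 0²/(-4212 + (721/1590 - 528/(-2307))) = 0/(-4212 + (721*(1/1590) - 528*(-1/2307))) = 0/(-4212 + (721/1590 + 176/769)) = 0/(-4212 + 834289/1222710) = 0/(-5149220231/1222710) = 0*(-1222710/5149220231) = 0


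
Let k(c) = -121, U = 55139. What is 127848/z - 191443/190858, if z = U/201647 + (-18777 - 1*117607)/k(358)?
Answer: 590096221195871327/5250140237327086 ≈ 112.40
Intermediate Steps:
z = 27508096267/24399287 (z = 55139/201647 + (-18777 - 1*117607)/(-121) = 55139*(1/201647) + (-18777 - 117607)*(-1/121) = 55139/201647 - 136384*(-1/121) = 55139/201647 + 136384/121 = 27508096267/24399287 ≈ 1127.4)
127848/z - 191443/190858 = 127848/(27508096267/24399287) - 191443/190858 = 127848*(24399287/27508096267) - 191443*1/190858 = 3119400044376/27508096267 - 191443/190858 = 590096221195871327/5250140237327086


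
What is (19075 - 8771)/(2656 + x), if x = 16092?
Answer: 2576/4687 ≈ 0.54961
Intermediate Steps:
(19075 - 8771)/(2656 + x) = (19075 - 8771)/(2656 + 16092) = 10304/18748 = 10304*(1/18748) = 2576/4687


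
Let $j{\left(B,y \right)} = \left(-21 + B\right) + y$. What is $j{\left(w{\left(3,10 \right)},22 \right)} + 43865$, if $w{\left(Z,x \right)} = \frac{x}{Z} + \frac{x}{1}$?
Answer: $\frac{131638}{3} \approx 43879.0$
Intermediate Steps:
$w{\left(Z,x \right)} = x + \frac{x}{Z}$ ($w{\left(Z,x \right)} = \frac{x}{Z} + x 1 = \frac{x}{Z} + x = x + \frac{x}{Z}$)
$j{\left(B,y \right)} = -21 + B + y$
$j{\left(w{\left(3,10 \right)},22 \right)} + 43865 = \left(-21 + \left(10 + \frac{10}{3}\right) + 22\right) + 43865 = \left(-21 + \frac{40}{3} + 22\right) + 43865 = \frac{43}{3} + 43865 = \frac{131638}{3}$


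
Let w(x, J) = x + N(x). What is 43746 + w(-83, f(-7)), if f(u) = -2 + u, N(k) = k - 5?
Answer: 43575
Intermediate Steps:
N(k) = -5 + k
w(x, J) = -5 + 2*x (w(x, J) = x + (-5 + x) = -5 + 2*x)
43746 + w(-83, f(-7)) = 43746 + (-5 + 2*(-83)) = 43746 + (-5 - 166) = 43746 - 171 = 43575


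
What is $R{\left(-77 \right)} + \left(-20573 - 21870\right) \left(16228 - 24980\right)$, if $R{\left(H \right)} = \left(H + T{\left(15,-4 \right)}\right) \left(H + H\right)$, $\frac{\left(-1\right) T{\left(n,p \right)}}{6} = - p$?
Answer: $371476690$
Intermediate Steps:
$T{\left(n,p \right)} = 6 p$ ($T{\left(n,p \right)} = - 6 \left(- p\right) = 6 p$)
$R{\left(H \right)} = 2 H \left(-24 + H\right)$ ($R{\left(H \right)} = \left(H + 6 \left(-4\right)\right) \left(H + H\right) = \left(H - 24\right) 2 H = \left(-24 + H\right) 2 H = 2 H \left(-24 + H\right)$)
$R{\left(-77 \right)} + \left(-20573 - 21870\right) \left(16228 - 24980\right) = 2 \left(-77\right) \left(-24 - 77\right) + \left(-20573 - 21870\right) \left(16228 - 24980\right) = 2 \left(-77\right) \left(-101\right) - -371461136 = 15554 + 371461136 = 371476690$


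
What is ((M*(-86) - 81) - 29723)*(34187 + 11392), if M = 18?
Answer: -1428992808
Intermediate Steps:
((M*(-86) - 81) - 29723)*(34187 + 11392) = ((18*(-86) - 81) - 29723)*(34187 + 11392) = ((-1548 - 81) - 29723)*45579 = (-1629 - 29723)*45579 = -31352*45579 = -1428992808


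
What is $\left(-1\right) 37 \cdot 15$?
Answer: $-555$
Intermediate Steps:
$\left(-1\right) 37 \cdot 15 = \left(-37\right) 15 = -555$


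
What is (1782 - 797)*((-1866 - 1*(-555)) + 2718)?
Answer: 1385895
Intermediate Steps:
(1782 - 797)*((-1866 - 1*(-555)) + 2718) = 985*((-1866 + 555) + 2718) = 985*(-1311 + 2718) = 985*1407 = 1385895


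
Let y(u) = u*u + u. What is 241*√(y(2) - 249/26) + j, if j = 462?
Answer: 462 + 241*I*√2418/26 ≈ 462.0 + 455.8*I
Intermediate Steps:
y(u) = u + u² (y(u) = u² + u = u + u²)
241*√(y(2) - 249/26) + j = 241*√(2*(1 + 2) - 249/26) + 462 = 241*√(2*3 - 249*1/26) + 462 = 241*√(6 - 249/26) + 462 = 241*√(-93/26) + 462 = 241*(I*√2418/26) + 462 = 241*I*√2418/26 + 462 = 462 + 241*I*√2418/26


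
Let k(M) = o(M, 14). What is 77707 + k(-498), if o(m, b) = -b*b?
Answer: 77511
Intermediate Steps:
o(m, b) = -b**2
k(M) = -196 (k(M) = -1*14**2 = -1*196 = -196)
77707 + k(-498) = 77707 - 196 = 77511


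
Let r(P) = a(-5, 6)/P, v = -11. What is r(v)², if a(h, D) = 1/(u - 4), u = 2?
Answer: 1/484 ≈ 0.0020661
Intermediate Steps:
a(h, D) = -½ (a(h, D) = 1/(2 - 4) = 1/(-2) = -½)
r(P) = -1/(2*P)
r(v)² = (-½/(-11))² = (-½*(-1/11))² = (1/22)² = 1/484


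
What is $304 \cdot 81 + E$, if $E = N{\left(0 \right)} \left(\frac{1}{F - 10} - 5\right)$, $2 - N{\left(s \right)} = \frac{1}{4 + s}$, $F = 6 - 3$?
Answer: $24615$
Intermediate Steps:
$F = 3$ ($F = 6 - 3 = 3$)
$N{\left(s \right)} = 2 - \frac{1}{4 + s}$
$E = -9$ ($E = \frac{7 + 2 \cdot 0}{4 + 0} \left(\frac{1}{3 - 10} - 5\right) = \frac{7 + 0}{4} \left(\frac{1}{-7} - 5\right) = \frac{1}{4} \cdot 7 \left(- \frac{1}{7} - 5\right) = \frac{7}{4} \left(- \frac{36}{7}\right) = -9$)
$304 \cdot 81 + E = 304 \cdot 81 - 9 = 24624 - 9 = 24615$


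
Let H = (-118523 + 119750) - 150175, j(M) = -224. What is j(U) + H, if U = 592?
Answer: -149172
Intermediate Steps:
H = -148948 (H = 1227 - 150175 = -148948)
j(U) + H = -224 - 148948 = -149172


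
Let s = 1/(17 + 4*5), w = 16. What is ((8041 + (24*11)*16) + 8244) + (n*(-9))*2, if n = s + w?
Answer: 748159/37 ≈ 20221.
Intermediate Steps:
s = 1/37 (s = 1/(17 + 20) = 1/37 ≈ 0.027027)
n = 593/37 (n = 1/37 + 16 = 593/37 ≈ 16.027)
((8041 + (24*11)*16) + 8244) + (n*(-9))*2 = ((8041 + (24*11)*16) + 8244) + ((593/37)*(-9))*2 = ((8041 + 264*16) + 8244) - 5337/37*2 = ((8041 + 4224) + 8244) - 10674/37 = (12265 + 8244) - 10674/37 = 20509 - 10674/37 = 748159/37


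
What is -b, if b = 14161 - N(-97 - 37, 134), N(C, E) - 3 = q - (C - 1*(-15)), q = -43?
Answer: -14082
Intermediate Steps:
N(C, E) = -55 - C (N(C, E) = 3 + (-43 - (C - 1*(-15))) = 3 + (-43 - (C + 15)) = 3 + (-43 - (15 + C)) = 3 + (-43 + (-15 - C)) = 3 + (-58 - C) = -55 - C)
b = 14082 (b = 14161 - (-55 - (-97 - 37)) = 14161 - (-55 - 1*(-134)) = 14161 - (-55 + 134) = 14161 - 1*79 = 14161 - 79 = 14082)
-b = -1*14082 = -14082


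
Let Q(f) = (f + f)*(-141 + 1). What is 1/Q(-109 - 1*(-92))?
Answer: 1/4760 ≈ 0.00021008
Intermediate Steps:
Q(f) = -280*f (Q(f) = (2*f)*(-140) = -280*f)
1/Q(-109 - 1*(-92)) = 1/(-280*(-109 - 1*(-92))) = 1/(-280*(-109 + 92)) = 1/(-280*(-17)) = 1/4760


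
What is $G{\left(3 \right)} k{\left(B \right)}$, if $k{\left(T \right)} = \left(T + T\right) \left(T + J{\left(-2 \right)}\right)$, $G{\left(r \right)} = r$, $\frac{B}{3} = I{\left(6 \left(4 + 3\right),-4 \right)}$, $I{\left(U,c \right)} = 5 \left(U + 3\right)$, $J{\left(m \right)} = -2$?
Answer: $2725650$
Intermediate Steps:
$I{\left(U,c \right)} = 15 + 5 U$ ($I{\left(U,c \right)} = 5 \left(3 + U\right) = 15 + 5 U$)
$B = 675$ ($B = 3 \left(15 + 5 \cdot 6 \left(4 + 3\right)\right) = 3 \left(15 + 5 \cdot 6 \cdot 7\right) = 3 \left(15 + 5 \cdot 42\right) = 3 \left(15 + 210\right) = 3 \cdot 225 = 675$)
$k{\left(T \right)} = 2 T \left(-2 + T\right)$ ($k{\left(T \right)} = \left(T + T\right) \left(T - 2\right) = 2 T \left(-2 + T\right)$)
$G{\left(3 \right)} k{\left(B \right)} = 3 \cdot 2 \cdot 675 \left(-2 + 675\right) = 3 \cdot 2 \cdot 675 \cdot 673 = 3 \cdot 908550 = 2725650$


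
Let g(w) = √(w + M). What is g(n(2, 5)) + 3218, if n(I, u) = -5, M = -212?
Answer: 3218 + I*√217 ≈ 3218.0 + 14.731*I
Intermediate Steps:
g(w) = √(-212 + w) (g(w) = √(w - 212) = √(-212 + w))
g(n(2, 5)) + 3218 = √(-212 - 5) + 3218 = √(-217) + 3218 = I*√217 + 3218 = 3218 + I*√217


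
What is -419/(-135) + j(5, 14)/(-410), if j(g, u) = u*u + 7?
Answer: 28877/11070 ≈ 2.6086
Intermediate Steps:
j(g, u) = 7 + u**2 (j(g, u) = u**2 + 7 = 7 + u**2)
-419/(-135) + j(5, 14)/(-410) = -419/(-135) + (7 + 14**2)/(-410) = -419*(-1/135) + (7 + 196)*(-1/410) = 419/135 + 203*(-1/410) = 419/135 - 203/410 = 28877/11070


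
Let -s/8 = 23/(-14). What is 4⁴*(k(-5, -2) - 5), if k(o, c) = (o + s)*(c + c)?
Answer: -67328/7 ≈ -9618.3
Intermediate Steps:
s = 92/7 (s = -184/(-14) = -184*(-1)/14 = -8*(-23/14) = 92/7 ≈ 13.143)
k(o, c) = 2*c*(92/7 + o) (k(o, c) = (o + 92/7)*(c + c) = (92/7 + o)*(2*c) = 2*c*(92/7 + o))
4⁴*(k(-5, -2) - 5) = 4⁴*((2/7)*(-2)*(92 + 7*(-5)) - 5) = 256*((2/7)*(-2)*(92 - 35) - 5) = 256*((2/7)*(-2)*57 - 5) = 256*(-228/7 - 5) = 256*(-263/7) = -67328/7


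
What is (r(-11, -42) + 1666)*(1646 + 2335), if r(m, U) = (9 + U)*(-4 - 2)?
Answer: 7420584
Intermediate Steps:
r(m, U) = -54 - 6*U (r(m, U) = (9 + U)*(-6) = -54 - 6*U)
(r(-11, -42) + 1666)*(1646 + 2335) = ((-54 - 6*(-42)) + 1666)*(1646 + 2335) = ((-54 + 252) + 1666)*3981 = (198 + 1666)*3981 = 1864*3981 = 7420584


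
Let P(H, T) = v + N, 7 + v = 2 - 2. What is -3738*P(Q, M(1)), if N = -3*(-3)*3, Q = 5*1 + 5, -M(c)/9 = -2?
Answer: -74760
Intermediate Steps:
M(c) = 18 (M(c) = -9*(-2) = 18)
Q = 10 (Q = 5 + 5 = 10)
v = -7 (v = -7 + (2 - 2) = -7 + 0 = -7)
N = 27 (N = 9*3 = 27)
P(H, T) = 20 (P(H, T) = -7 + 27 = 20)
-3738*P(Q, M(1)) = -3738*20 = -74760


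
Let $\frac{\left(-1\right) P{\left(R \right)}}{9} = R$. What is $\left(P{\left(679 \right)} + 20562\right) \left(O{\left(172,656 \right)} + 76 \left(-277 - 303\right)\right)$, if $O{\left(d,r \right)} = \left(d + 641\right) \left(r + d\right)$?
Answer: $9090892884$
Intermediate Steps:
$O{\left(d,r \right)} = \left(641 + d\right) \left(d + r\right)$
$P{\left(R \right)} = - 9 R$
$\left(P{\left(679 \right)} + 20562\right) \left(O{\left(172,656 \right)} + 76 \left(-277 - 303\right)\right) = \left(\left(-9\right) 679 + 20562\right) \left(\left(172^{2} + 641 \cdot 172 + 641 \cdot 656 + 172 \cdot 656\right) + 76 \left(-277 - 303\right)\right) = \left(-6111 + 20562\right) \left(\left(29584 + 110252 + 420496 + 112832\right) + 76 \left(-580\right)\right) = 14451 \left(673164 - 44080\right) = 14451 \cdot 629084 = 9090892884$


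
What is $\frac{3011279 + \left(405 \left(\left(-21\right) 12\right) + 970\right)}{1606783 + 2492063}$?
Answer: $\frac{970063}{1366282} \approx 0.71$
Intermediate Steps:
$\frac{3011279 + \left(405 \left(\left(-21\right) 12\right) + 970\right)}{1606783 + 2492063} = \frac{3011279 + \left(405 \left(-252\right) + 970\right)}{4098846} = \left(3011279 + \left(-102060 + 970\right)\right) \frac{1}{4098846} = \left(3011279 - 101090\right) \frac{1}{4098846} = 2910189 \cdot \frac{1}{4098846} = \frac{970063}{1366282}$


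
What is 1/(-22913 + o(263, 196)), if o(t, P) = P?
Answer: -1/22717 ≈ -4.4020e-5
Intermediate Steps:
1/(-22913 + o(263, 196)) = 1/(-22913 + 196) = 1/(-22717) = -1/22717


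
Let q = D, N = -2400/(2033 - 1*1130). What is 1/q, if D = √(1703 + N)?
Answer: √17116967/170601 ≈ 0.024251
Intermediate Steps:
N = -800/301 (N = -2400/(2033 - 1130) = -2400/903 = -2400*1/903 = -800/301 ≈ -2.6578)
D = 3*√17116967/301 (D = √(1703 - 800/301) = √(511803/301) = 3*√17116967/301 ≈ 41.235)
q = 3*√17116967/301 ≈ 41.235
1/q = 1/(3*√17116967/301) = √17116967/170601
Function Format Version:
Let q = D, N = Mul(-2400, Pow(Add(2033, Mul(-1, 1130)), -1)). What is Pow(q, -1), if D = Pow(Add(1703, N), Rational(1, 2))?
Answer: Mul(Rational(1, 170601), Pow(17116967, Rational(1, 2))) ≈ 0.024251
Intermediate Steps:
N = Rational(-800, 301) (N = Mul(-2400, Pow(Add(2033, -1130), -1)) = Mul(-2400, Pow(903, -1)) = Mul(-2400, Rational(1, 903)) = Rational(-800, 301) ≈ -2.6578)
D = Mul(Rational(3, 301), Pow(17116967, Rational(1, 2))) (D = Pow(Add(1703, Rational(-800, 301)), Rational(1, 2)) = Pow(Rational(511803, 301), Rational(1, 2)) = Mul(Rational(3, 301), Pow(17116967, Rational(1, 2))) ≈ 41.235)
q = Mul(Rational(3, 301), Pow(17116967, Rational(1, 2))) ≈ 41.235
Pow(q, -1) = Pow(Mul(Rational(3, 301), Pow(17116967, Rational(1, 2))), -1) = Mul(Rational(1, 170601), Pow(17116967, Rational(1, 2)))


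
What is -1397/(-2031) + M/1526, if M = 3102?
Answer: 4215992/1549653 ≈ 2.7206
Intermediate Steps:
-1397/(-2031) + M/1526 = -1397/(-2031) + 3102/1526 = -1397*(-1/2031) + 3102*(1/1526) = 1397/2031 + 1551/763 = 4215992/1549653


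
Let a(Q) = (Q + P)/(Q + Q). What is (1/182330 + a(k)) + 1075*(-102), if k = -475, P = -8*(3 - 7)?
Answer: -949638975093/8660675 ≈ -1.0965e+5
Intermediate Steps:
P = 32 (P = -8*(-4) = 32)
a(Q) = (32 + Q)/(2*Q) (a(Q) = (Q + 32)/(Q + Q) = (32 + Q)/((2*Q)) = (32 + Q)*(1/(2*Q)) = (32 + Q)/(2*Q))
(1/182330 + a(k)) + 1075*(-102) = (1/182330 + (½)*(32 - 475)/(-475)) + 1075*(-102) = (1/182330 + (½)*(-1/475)*(-443)) - 109650 = (1/182330 + 443/950) - 109650 = 4038657/8660675 - 109650 = -949638975093/8660675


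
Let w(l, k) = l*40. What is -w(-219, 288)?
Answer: 8760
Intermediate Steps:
w(l, k) = 40*l
-w(-219, 288) = -40*(-219) = -1*(-8760) = 8760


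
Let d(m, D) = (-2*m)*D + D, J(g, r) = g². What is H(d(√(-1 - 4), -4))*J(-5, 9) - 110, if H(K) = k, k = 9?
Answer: 115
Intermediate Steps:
d(m, D) = D - 2*D*m (d(m, D) = -2*D*m + D = D - 2*D*m)
H(K) = 9
H(d(√(-1 - 4), -4))*J(-5, 9) - 110 = 9*(-5)² - 110 = 9*25 - 110 = 225 - 110 = 115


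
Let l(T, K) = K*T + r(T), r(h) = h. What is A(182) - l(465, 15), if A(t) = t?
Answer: -7258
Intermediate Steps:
l(T, K) = T + K*T (l(T, K) = K*T + T = T + K*T)
A(182) - l(465, 15) = 182 - 465*(1 + 15) = 182 - 465*16 = 182 - 1*7440 = 182 - 7440 = -7258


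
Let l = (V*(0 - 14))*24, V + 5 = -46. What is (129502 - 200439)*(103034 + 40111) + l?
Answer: -10154259729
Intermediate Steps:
V = -51 (V = -5 - 46 = -51)
l = 17136 (l = -51*(0 - 14)*24 = -51*(-14)*24 = 714*24 = 17136)
(129502 - 200439)*(103034 + 40111) + l = (129502 - 200439)*(103034 + 40111) + 17136 = -70937*143145 + 17136 = -10154276865 + 17136 = -10154259729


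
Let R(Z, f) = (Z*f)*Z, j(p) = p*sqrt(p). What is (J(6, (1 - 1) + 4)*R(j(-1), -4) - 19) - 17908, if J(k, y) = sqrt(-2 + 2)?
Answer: -17927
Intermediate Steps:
j(p) = p**(3/2)
R(Z, f) = f*Z**2
J(k, y) = 0 (J(k, y) = sqrt(0) = 0)
(J(6, (1 - 1) + 4)*R(j(-1), -4) - 19) - 17908 = (0*(-4*((-1)**(3/2))**2) - 19) - 17908 = (0*(-4*(-I)**2) - 19) - 17908 = (0*(-4*(-1)) - 19) - 17908 = (0*4 - 19) - 17908 = (0 - 19) - 17908 = -19 - 17908 = -17927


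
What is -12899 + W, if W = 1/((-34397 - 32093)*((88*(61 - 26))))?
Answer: -2641575890801/204789200 ≈ -12899.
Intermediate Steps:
W = -1/204789200 (W = 1/((-66490)*((88*35))) = -1/66490/3080 = -1/66490*1/3080 = -1/204789200 ≈ -4.8831e-9)
-12899 + W = -12899 - 1/204789200 = -2641575890801/204789200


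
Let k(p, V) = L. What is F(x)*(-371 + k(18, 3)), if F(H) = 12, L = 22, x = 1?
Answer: -4188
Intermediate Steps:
k(p, V) = 22
F(x)*(-371 + k(18, 3)) = 12*(-371 + 22) = 12*(-349) = -4188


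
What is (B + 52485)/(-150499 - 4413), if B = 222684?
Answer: -275169/154912 ≈ -1.7763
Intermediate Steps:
(B + 52485)/(-150499 - 4413) = (222684 + 52485)/(-150499 - 4413) = 275169/(-154912) = 275169*(-1/154912) = -275169/154912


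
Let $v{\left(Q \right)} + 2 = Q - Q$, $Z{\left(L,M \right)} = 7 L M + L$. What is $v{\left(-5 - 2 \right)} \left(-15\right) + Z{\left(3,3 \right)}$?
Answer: $96$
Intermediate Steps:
$Z{\left(L,M \right)} = L + 7 L M$ ($Z{\left(L,M \right)} = 7 L M + L = L + 7 L M$)
$v{\left(Q \right)} = -2$ ($v{\left(Q \right)} = -2 + \left(Q - Q\right) = -2 + 0 = -2$)
$v{\left(-5 - 2 \right)} \left(-15\right) + Z{\left(3,3 \right)} = \left(-2\right) \left(-15\right) + 3 \left(1 + 7 \cdot 3\right) = 30 + 3 \left(1 + 21\right) = 30 + 3 \cdot 22 = 30 + 66 = 96$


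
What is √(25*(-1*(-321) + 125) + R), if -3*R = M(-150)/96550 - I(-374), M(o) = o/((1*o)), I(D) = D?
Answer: √4111083293246/19310 ≈ 105.00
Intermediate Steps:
M(o) = 1 (M(o) = o/o = 1)
R = -12036567/96550 (R = -(1/96550 - 1*(-374))/3 = -(1*(1/96550) + 374)/3 = -(1/96550 + 374)/3 = -⅓*36109701/96550 = -12036567/96550 ≈ -124.67)
√(25*(-1*(-321) + 125) + R) = √(25*(-1*(-321) + 125) - 12036567/96550) = √(25*(321 + 125) - 12036567/96550) = √(25*446 - 12036567/96550) = √(11150 - 12036567/96550) = √(1064495933/96550) = √4111083293246/19310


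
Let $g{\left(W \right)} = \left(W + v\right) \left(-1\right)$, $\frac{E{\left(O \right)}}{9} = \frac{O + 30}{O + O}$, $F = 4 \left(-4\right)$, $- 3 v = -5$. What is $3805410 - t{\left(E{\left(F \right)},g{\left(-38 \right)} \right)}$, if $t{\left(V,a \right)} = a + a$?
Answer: $\frac{11416012}{3} \approx 3.8053 \cdot 10^{6}$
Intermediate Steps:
$v = \frac{5}{3}$ ($v = \left(- \frac{1}{3}\right) \left(-5\right) = \frac{5}{3} \approx 1.6667$)
$F = -16$
$E{\left(O \right)} = \frac{9 \left(30 + O\right)}{2 O}$ ($E{\left(O \right)} = 9 \frac{O + 30}{O + O} = 9 \frac{30 + O}{2 O} = \frac{9 \left(30 + O\right)}{2 O}$)
$g{\left(W \right)} = - \frac{5}{3} - W$ ($g{\left(W \right)} = \left(W + \frac{5}{3}\right) \left(-1\right) = \left(\frac{5}{3} + W\right) \left(-1\right) = - \frac{5}{3} - W$)
$t{\left(V,a \right)} = 2 a$
$3805410 - t{\left(E{\left(F \right)},g{\left(-38 \right)} \right)} = 3805410 - 2 \left(- \frac{5}{3} - -38\right) = 3805410 - 2 \left(- \frac{5}{3} + 38\right) = 3805410 - 2 \cdot \frac{109}{3} = 3805410 - \frac{218}{3} = \frac{11416012}{3}$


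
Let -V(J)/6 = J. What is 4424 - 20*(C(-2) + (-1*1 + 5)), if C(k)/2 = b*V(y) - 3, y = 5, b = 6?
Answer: 11664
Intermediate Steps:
V(J) = -6*J
C(k) = -366 (C(k) = 2*(6*(-6*5) - 3) = 2*(6*(-30) - 3) = 2*(-180 - 3) = 2*(-183) = -366)
4424 - 20*(C(-2) + (-1*1 + 5)) = 4424 - 20*(-366 + (-1*1 + 5)) = 4424 - 20*(-366 + (-1 + 5)) = 4424 - 20*(-366 + 4) = 4424 - 20*(-362) = 4424 + 7240 = 11664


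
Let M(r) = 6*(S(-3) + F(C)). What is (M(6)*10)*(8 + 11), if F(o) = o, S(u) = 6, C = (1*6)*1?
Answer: 13680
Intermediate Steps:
C = 6 (C = 6*1 = 6)
M(r) = 72 (M(r) = 6*(6 + 6) = 6*12 = 72)
(M(6)*10)*(8 + 11) = (72*10)*(8 + 11) = 720*19 = 13680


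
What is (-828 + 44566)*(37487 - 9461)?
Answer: 1225801188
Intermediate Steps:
(-828 + 44566)*(37487 - 9461) = 43738*28026 = 1225801188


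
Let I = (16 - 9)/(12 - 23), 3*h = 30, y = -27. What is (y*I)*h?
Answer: 1890/11 ≈ 171.82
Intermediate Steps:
h = 10 (h = (1/3)*30 = 10)
I = -7/11 (I = 7/(-11) = 7*(-1/11) = -7/11 ≈ -0.63636)
(y*I)*h = -27*(-7/11)*10 = (189/11)*10 = 1890/11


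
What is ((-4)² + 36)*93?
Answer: 4836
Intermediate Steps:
((-4)² + 36)*93 = (16 + 36)*93 = 52*93 = 4836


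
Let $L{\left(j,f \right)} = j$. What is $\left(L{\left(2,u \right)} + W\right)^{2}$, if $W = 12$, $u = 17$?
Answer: $196$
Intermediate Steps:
$\left(L{\left(2,u \right)} + W\right)^{2} = \left(2 + 12\right)^{2} = 14^{2} = 196$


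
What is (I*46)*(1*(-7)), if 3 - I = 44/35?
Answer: -2806/5 ≈ -561.20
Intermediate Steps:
I = 61/35 (I = 3 - 44/35 = 61/35 ≈ 1.7429)
(I*46)*(1*(-7)) = ((61/35)*46)*(1*(-7)) = (2806/35)*(-7) = -2806/5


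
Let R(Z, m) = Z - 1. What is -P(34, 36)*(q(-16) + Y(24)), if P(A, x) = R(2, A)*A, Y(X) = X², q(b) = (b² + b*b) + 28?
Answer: -37944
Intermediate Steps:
R(Z, m) = -1 + Z
q(b) = 28 + 2*b² (q(b) = (b² + b²) + 28 = 2*b² + 28 = 28 + 2*b²)
P(A, x) = A (P(A, x) = (-1 + 2)*A = 1*A = A)
-P(34, 36)*(q(-16) + Y(24)) = -34*((28 + 2*(-16)²) + 24²) = -34*((28 + 2*256) + 576) = -34*((28 + 512) + 576) = -34*(540 + 576) = -34*1116 = -1*37944 = -37944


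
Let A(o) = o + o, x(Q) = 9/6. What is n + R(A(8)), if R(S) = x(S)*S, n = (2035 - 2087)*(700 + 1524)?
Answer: -115624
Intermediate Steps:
x(Q) = 3/2 (x(Q) = 9*(1/6) = 3/2)
A(o) = 2*o
n = -115648 (n = -52*2224 = -115648)
R(S) = 3*S/2
n + R(A(8)) = -115648 + 3*(2*8)/2 = -115648 + (3/2)*16 = -115648 + 24 = -115624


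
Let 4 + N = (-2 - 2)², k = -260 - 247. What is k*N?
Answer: -6084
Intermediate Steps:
k = -507
N = 12 (N = -4 + (-2 - 2)² = -4 + (-4)² = -4 + 16 = 12)
k*N = -507*12 = -6084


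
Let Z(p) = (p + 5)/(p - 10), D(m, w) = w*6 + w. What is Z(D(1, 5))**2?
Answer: 64/25 ≈ 2.5600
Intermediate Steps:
D(m, w) = 7*w (D(m, w) = 6*w + w = 7*w)
Z(p) = (5 + p)/(-10 + p)
Z(D(1, 5))**2 = ((5 + 7*5)/(-10 + 7*5))**2 = ((5 + 35)/(-10 + 35))**2 = (40/25)**2 = ((1/25)*40)**2 = (8/5)**2 = 64/25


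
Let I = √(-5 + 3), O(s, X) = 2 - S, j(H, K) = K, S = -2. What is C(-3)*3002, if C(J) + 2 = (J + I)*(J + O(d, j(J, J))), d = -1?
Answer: -15010 + 3002*I*√2 ≈ -15010.0 + 4245.5*I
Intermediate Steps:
O(s, X) = 4 (O(s, X) = 2 - 1*(-2) = 2 + 2 = 4)
I = I*√2 (I = √(-2) = I*√2 ≈ 1.4142*I)
C(J) = -2 + (4 + J)*(J + I*√2) (C(J) = -2 + (J + I*√2)*(J + 4) = -2 + (J + I*√2)*(4 + J) = -2 + (4 + J)*(J + I*√2))
C(-3)*3002 = (-2 + (-3)² + 4*(-3) + 4*I*√2 + I*(-3)*√2)*3002 = (-2 + 9 - 12 + 4*I*√2 - 3*I*√2)*3002 = (-5 + I*√2)*3002 = -15010 + 3002*I*√2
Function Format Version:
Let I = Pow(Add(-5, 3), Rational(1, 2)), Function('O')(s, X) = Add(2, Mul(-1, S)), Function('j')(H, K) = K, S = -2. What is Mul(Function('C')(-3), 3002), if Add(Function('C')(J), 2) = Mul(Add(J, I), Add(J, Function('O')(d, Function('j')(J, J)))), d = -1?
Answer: Add(-15010, Mul(3002, I, Pow(2, Rational(1, 2)))) ≈ Add(-15010., Mul(4245.5, I))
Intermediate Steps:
Function('O')(s, X) = 4 (Function('O')(s, X) = Add(2, Mul(-1, -2)) = Add(2, 2) = 4)
I = Mul(I, Pow(2, Rational(1, 2))) (I = Pow(-2, Rational(1, 2)) = Mul(I, Pow(2, Rational(1, 2))) ≈ Mul(1.4142, I))
Function('C')(J) = Add(-2, Mul(Add(4, J), Add(J, Mul(I, Pow(2, Rational(1, 2)))))) (Function('C')(J) = Add(-2, Mul(Add(J, Mul(I, Pow(2, Rational(1, 2)))), Add(J, 4))) = Add(-2, Mul(Add(J, Mul(I, Pow(2, Rational(1, 2)))), Add(4, J))) = Add(-2, Mul(Add(4, J), Add(J, Mul(I, Pow(2, Rational(1, 2)))))))
Mul(Function('C')(-3), 3002) = Mul(Add(-2, Pow(-3, 2), Mul(4, -3), Mul(4, I, Pow(2, Rational(1, 2))), Mul(I, -3, Pow(2, Rational(1, 2)))), 3002) = Mul(Add(-2, 9, -12, Mul(4, I, Pow(2, Rational(1, 2))), Mul(-3, I, Pow(2, Rational(1, 2)))), 3002) = Mul(Add(-5, Mul(I, Pow(2, Rational(1, 2)))), 3002) = Add(-15010, Mul(3002, I, Pow(2, Rational(1, 2))))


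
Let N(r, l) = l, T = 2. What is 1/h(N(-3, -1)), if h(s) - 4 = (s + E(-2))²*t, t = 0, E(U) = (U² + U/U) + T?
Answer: ¼ ≈ 0.25000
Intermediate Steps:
E(U) = 3 + U² (E(U) = (U² + U/U) + 2 = (U² + 1) + 2 = (1 + U²) + 2 = 3 + U²)
h(s) = 4 (h(s) = 4 + (s + (3 + (-2)²))²*0 = 4 + (s + (3 + 4))²*0 = 4 + (s + 7)²*0 = 4 + (7 + s)²*0 = 4 + 0 = 4)
1/h(N(-3, -1)) = 1/4 = ¼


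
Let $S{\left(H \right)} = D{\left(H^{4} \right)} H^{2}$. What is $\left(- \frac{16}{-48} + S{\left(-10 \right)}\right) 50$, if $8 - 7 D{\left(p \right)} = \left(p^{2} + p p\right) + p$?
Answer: $- \frac{428592839950}{3} \approx -1.4286 \cdot 10^{11}$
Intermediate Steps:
$D{\left(p \right)} = \frac{8}{7} - \frac{2 p^{2}}{7} - \frac{p}{7}$ ($D{\left(p \right)} = \frac{8}{7} - \frac{\left(p^{2} + p p\right) + p}{7} = \frac{8}{7} - \frac{\left(p^{2} + p^{2}\right) + p}{7} = \frac{8}{7} - \frac{2 p^{2} + p}{7} = \frac{8}{7} - \frac{p + 2 p^{2}}{7} = \frac{8}{7} - \left(\frac{p}{7} + \frac{2 p^{2}}{7}\right) = \frac{8}{7} - \frac{2 p^{2}}{7} - \frac{p}{7}$)
$S{\left(H \right)} = H^{2} \left(\frac{8}{7} - \frac{2 H^{8}}{7} - \frac{H^{4}}{7}\right)$ ($S{\left(H \right)} = \left(\frac{8}{7} - \frac{2 \left(H^{4}\right)^{2}}{7} - \frac{H^{4}}{7}\right) H^{2} = \left(\frac{8}{7} - \frac{2 H^{8}}{7} - \frac{H^{4}}{7}\right) H^{2} = H^{2} \left(\frac{8}{7} - \frac{2 H^{8}}{7} - \frac{H^{4}}{7}\right)$)
$\left(- \frac{16}{-48} + S{\left(-10 \right)}\right) 50 = \left(- \frac{16}{-48} + \frac{\left(-10\right)^{2} \left(8 - \left(-10\right)^{4} - 2 \left(-10\right)^{8}\right)}{7}\right) 50 = \left(\left(-16\right) \left(- \frac{1}{48}\right) + \frac{1}{7} \cdot 100 \left(8 - 10000 - 200000000\right)\right) 50 = \left(\frac{1}{3} + \frac{1}{7} \cdot 100 \left(8 - 10000 - 200000000\right)\right) 50 = \left(\frac{1}{3} + \frac{1}{7} \cdot 100 \left(-200009992\right)\right) 50 = \left(\frac{1}{3} - 2857285600\right) 50 = \left(- \frac{8571856799}{3}\right) 50 = - \frac{428592839950}{3}$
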